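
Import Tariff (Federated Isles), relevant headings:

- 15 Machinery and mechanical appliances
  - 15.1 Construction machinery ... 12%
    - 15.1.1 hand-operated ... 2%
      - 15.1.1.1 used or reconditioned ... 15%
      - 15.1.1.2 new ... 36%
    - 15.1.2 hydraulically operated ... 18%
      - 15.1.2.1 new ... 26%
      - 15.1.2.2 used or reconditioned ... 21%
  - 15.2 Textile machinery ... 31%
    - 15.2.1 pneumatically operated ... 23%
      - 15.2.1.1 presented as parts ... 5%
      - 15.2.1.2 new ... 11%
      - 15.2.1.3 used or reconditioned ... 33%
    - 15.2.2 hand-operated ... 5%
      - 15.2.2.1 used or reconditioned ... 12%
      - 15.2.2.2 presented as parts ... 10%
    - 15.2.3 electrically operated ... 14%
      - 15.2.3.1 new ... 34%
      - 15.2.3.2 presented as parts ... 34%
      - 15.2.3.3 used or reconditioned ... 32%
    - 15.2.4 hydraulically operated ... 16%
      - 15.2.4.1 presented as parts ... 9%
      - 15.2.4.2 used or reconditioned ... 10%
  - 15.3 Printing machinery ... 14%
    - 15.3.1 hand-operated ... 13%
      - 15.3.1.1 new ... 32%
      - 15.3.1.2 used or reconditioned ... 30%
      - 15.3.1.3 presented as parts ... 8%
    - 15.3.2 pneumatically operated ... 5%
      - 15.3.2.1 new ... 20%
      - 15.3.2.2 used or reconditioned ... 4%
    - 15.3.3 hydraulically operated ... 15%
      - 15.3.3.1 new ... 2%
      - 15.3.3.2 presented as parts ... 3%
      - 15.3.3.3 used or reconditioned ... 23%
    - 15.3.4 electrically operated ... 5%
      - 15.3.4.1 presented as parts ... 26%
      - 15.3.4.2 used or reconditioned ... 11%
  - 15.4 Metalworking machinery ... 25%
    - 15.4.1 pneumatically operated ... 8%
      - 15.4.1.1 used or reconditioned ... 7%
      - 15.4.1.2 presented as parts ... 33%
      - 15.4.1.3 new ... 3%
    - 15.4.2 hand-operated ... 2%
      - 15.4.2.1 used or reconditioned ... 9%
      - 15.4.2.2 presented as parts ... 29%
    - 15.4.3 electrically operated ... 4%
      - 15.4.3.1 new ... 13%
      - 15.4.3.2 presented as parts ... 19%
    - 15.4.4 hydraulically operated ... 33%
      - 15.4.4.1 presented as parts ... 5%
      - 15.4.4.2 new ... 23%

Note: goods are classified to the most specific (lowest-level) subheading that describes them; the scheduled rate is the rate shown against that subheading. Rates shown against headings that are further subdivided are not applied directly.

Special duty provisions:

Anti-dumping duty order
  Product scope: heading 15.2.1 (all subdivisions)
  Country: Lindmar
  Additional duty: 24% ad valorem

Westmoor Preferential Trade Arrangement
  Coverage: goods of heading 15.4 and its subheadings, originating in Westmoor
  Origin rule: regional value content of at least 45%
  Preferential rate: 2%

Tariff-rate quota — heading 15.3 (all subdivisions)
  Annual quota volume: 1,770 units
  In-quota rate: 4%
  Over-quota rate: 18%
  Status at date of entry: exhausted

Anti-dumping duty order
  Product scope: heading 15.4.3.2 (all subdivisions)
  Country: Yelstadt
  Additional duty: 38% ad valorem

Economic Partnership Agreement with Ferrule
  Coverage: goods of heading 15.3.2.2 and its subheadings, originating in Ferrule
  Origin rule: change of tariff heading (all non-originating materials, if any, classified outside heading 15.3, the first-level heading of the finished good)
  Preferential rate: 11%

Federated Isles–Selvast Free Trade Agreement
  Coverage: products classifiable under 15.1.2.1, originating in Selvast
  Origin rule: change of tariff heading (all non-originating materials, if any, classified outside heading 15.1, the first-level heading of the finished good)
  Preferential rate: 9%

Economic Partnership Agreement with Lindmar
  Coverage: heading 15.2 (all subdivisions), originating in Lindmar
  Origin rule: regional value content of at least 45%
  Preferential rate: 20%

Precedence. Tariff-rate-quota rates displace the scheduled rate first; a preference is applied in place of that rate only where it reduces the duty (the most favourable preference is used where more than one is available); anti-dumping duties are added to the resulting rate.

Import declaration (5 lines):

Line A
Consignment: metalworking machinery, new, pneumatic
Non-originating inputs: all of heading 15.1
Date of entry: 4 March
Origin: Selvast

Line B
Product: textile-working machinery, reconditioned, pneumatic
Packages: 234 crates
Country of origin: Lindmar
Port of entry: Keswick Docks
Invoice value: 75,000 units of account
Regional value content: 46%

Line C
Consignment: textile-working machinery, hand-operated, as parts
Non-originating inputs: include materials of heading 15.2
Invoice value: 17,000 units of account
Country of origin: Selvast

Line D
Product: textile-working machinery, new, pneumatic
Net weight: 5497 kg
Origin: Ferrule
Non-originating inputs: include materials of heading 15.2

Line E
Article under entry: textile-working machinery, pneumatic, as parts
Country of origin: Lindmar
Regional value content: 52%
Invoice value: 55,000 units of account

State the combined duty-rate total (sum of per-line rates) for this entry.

Line A: metalworking → 15.4; pneumatic → 15.4.1; new → 15.4.1.3. Scheduled 3%. Selvast agreement on 15.1.2.1: 15.4.1.3 not covered. → 3%.
Line B: textile-working → 15.2; pneumatic → 15.2.1; reconditioned → 15.2.1.3. Scheduled 33%. Lindmar agreement on 15.2: RVC ≥ 45% → 20% available; preferential 20%; anti-dumping (Lindmar, 15.2.1): +24%; total 20% + 24% = 44%. → 44%.
Line C: textile-working → 15.2; hand-operated → 15.2.2; as parts → 15.2.2.2. Scheduled 10%. Selvast agreement on 15.1.2.1: 15.2.2.2 not covered. → 10%.
Line D: textile-working → 15.2; pneumatic → 15.2.1; new → 15.2.1.2. Scheduled 11%. Ferrule agreement on 15.3.2.2: 15.2.1.2 not covered. → 11%.
Line E: textile-working → 15.2; pneumatic → 15.2.1; as parts → 15.2.1.1. Scheduled 5%. Lindmar agreement on 15.2: RVC ≥ 45% → 20% available; preference 20% not lower than 5% → no reduction; anti-dumping (Lindmar, 15.2.1): +24%; total 5% + 24% = 29%. → 29%.
Sum: 3% + 44% + 10% + 11% + 29% = 97%.

97%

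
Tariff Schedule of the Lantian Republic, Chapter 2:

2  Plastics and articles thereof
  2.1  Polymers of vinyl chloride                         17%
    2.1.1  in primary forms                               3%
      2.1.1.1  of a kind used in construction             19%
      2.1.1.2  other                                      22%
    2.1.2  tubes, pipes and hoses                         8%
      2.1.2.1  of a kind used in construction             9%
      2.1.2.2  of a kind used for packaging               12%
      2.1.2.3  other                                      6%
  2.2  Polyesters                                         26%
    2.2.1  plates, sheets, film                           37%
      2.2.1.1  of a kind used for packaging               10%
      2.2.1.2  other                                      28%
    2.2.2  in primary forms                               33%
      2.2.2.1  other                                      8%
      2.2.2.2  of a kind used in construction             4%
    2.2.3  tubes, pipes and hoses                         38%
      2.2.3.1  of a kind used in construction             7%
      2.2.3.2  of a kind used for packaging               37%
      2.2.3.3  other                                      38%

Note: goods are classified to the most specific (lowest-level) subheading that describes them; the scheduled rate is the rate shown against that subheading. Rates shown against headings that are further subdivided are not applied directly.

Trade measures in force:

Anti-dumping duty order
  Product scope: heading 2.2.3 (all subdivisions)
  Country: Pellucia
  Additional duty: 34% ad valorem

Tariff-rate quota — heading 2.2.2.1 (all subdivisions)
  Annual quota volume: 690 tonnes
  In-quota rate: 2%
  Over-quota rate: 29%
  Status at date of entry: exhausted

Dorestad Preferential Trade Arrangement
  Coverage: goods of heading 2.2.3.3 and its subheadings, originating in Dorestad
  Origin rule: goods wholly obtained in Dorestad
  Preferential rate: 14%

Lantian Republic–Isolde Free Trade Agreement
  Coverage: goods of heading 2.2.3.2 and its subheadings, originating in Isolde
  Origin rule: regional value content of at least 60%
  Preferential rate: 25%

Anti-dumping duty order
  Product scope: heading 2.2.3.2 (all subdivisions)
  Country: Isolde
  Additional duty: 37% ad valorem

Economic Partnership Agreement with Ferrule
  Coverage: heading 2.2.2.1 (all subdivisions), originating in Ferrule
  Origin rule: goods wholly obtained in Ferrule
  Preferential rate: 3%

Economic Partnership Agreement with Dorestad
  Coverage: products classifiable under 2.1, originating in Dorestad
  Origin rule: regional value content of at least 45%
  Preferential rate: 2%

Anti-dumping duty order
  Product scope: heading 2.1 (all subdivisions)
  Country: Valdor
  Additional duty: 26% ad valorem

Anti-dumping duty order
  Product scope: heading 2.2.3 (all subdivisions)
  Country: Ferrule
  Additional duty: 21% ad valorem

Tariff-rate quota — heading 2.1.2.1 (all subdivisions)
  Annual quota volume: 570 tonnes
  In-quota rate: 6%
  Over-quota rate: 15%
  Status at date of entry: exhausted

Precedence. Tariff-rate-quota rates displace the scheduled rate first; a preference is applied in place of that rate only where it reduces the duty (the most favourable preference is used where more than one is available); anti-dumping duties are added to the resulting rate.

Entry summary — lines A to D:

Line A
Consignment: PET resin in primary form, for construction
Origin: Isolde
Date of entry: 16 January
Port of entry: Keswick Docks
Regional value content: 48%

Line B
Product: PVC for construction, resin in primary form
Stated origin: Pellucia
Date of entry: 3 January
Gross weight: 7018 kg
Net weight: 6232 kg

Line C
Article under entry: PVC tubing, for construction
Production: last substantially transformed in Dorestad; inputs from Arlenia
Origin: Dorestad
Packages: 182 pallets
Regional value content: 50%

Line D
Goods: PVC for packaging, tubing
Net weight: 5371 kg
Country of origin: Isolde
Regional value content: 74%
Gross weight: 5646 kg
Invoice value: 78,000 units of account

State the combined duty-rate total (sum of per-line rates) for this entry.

37%

Line A: PET → 2.2; resin in primary form → 2.2.2; for construction → 2.2.2.2. Scheduled 4%. Isolde agreement on 2.2.3.2: 2.2.2.2 not covered. → 4%.
Line B: PVC → 2.1; resin in primary form → 2.1.1; for construction → 2.1.1.1. Scheduled 19%. No special measure applies. → 19%.
Line C: PVC → 2.1; tubing → 2.1.2; for construction → 2.1.2.1. Scheduled 9%. quota on 2.1.2.1 exhausted → over-quota 15%; Dorestad agreement on 2.2.3.3: 2.1.2.1 not covered; Dorestad agreement on 2.1: RVC ≥ 45% → 2% available; preferential 2%. → 2%.
Line D: PVC → 2.1; tubing → 2.1.2; for packaging → 2.1.2.2. Scheduled 12%. Isolde agreement on 2.2.3.2: 2.1.2.2 not covered. → 12%.
Sum: 4% + 19% + 2% + 12% = 37%.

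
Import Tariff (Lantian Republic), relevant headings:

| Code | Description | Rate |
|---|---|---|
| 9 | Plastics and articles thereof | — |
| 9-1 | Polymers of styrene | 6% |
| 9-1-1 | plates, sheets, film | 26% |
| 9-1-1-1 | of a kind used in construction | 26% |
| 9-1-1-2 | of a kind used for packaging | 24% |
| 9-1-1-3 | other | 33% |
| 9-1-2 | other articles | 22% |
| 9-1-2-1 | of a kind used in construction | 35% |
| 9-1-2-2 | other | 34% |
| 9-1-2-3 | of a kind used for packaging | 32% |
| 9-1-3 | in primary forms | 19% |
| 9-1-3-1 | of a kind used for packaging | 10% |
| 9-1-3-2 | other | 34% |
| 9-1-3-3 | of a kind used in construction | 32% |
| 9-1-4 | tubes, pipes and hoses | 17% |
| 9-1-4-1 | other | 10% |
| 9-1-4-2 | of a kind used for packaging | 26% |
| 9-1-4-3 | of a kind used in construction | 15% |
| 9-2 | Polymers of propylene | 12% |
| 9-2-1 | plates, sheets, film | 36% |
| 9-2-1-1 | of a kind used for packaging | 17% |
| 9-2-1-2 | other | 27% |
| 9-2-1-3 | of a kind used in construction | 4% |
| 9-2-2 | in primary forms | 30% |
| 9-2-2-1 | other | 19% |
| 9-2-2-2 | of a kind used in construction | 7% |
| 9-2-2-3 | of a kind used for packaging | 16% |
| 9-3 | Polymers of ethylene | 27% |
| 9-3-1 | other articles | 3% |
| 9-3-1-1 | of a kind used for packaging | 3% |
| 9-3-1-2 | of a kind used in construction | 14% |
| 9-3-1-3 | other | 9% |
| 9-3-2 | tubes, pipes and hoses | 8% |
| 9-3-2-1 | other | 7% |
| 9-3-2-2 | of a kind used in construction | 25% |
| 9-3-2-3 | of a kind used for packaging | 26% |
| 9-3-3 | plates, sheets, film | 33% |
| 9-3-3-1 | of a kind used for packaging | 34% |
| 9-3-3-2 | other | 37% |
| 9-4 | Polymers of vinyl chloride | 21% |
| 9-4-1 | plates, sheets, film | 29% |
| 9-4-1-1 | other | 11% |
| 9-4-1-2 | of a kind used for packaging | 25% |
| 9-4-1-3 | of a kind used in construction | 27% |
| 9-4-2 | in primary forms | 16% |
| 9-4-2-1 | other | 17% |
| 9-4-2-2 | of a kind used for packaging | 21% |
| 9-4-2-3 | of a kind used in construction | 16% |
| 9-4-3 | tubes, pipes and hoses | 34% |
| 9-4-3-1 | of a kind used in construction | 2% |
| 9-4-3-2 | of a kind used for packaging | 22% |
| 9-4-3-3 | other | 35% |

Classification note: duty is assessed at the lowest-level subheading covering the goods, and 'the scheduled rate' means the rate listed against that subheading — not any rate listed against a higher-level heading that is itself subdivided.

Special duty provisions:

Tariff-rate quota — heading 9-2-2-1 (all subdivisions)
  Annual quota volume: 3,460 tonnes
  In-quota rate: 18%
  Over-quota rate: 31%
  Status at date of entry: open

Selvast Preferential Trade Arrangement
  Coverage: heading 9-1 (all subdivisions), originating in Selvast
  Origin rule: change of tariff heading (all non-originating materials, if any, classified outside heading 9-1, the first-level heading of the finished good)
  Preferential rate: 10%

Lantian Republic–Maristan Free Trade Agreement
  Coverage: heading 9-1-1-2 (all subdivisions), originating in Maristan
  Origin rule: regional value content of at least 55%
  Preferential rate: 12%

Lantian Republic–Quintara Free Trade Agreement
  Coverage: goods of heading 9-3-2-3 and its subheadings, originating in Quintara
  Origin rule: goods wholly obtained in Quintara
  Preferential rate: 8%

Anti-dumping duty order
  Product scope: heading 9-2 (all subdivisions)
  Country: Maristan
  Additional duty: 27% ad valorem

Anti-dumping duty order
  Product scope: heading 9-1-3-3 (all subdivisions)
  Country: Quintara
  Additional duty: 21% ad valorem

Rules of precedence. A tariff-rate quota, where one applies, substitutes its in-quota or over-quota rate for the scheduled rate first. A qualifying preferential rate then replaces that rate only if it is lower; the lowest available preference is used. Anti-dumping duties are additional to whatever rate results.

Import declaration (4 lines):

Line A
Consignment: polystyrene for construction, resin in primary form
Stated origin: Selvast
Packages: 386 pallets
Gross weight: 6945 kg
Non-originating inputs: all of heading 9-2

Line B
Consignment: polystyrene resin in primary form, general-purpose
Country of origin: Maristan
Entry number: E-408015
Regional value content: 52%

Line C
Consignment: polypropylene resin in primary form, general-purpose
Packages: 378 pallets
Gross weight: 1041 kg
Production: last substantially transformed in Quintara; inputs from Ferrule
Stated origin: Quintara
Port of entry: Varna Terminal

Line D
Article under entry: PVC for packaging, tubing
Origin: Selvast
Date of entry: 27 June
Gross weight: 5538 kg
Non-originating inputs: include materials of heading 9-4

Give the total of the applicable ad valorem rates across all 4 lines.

84%

Line A: polystyrene → 9-1; resin in primary form → 9-1-3; for construction → 9-1-3-3. Scheduled 32%. Selvast agreement on 9-1: CTH met → 10% available; preferential 10%. → 10%.
Line B: polystyrene → 9-1; resin in primary form → 9-1-3; general-purpose → 9-1-3-2. Scheduled 34%. Maristan agreement on 9-1-1-2: 9-1-3-2 not covered. → 34%.
Line C: polypropylene → 9-2; resin in primary form → 9-2-2; general-purpose → 9-2-2-1. Scheduled 19%. quota on 9-2-2-1 open → in-quota 18%; Quintara agreement on 9-3-2-3: 9-2-2-1 not covered. → 18%.
Line D: PVC → 9-4; tubing → 9-4-3; for packaging → 9-4-3-2. Scheduled 22%. Selvast agreement on 9-1: 9-4-3-2 not covered. → 22%.
Sum: 10% + 34% + 18% + 22% = 84%.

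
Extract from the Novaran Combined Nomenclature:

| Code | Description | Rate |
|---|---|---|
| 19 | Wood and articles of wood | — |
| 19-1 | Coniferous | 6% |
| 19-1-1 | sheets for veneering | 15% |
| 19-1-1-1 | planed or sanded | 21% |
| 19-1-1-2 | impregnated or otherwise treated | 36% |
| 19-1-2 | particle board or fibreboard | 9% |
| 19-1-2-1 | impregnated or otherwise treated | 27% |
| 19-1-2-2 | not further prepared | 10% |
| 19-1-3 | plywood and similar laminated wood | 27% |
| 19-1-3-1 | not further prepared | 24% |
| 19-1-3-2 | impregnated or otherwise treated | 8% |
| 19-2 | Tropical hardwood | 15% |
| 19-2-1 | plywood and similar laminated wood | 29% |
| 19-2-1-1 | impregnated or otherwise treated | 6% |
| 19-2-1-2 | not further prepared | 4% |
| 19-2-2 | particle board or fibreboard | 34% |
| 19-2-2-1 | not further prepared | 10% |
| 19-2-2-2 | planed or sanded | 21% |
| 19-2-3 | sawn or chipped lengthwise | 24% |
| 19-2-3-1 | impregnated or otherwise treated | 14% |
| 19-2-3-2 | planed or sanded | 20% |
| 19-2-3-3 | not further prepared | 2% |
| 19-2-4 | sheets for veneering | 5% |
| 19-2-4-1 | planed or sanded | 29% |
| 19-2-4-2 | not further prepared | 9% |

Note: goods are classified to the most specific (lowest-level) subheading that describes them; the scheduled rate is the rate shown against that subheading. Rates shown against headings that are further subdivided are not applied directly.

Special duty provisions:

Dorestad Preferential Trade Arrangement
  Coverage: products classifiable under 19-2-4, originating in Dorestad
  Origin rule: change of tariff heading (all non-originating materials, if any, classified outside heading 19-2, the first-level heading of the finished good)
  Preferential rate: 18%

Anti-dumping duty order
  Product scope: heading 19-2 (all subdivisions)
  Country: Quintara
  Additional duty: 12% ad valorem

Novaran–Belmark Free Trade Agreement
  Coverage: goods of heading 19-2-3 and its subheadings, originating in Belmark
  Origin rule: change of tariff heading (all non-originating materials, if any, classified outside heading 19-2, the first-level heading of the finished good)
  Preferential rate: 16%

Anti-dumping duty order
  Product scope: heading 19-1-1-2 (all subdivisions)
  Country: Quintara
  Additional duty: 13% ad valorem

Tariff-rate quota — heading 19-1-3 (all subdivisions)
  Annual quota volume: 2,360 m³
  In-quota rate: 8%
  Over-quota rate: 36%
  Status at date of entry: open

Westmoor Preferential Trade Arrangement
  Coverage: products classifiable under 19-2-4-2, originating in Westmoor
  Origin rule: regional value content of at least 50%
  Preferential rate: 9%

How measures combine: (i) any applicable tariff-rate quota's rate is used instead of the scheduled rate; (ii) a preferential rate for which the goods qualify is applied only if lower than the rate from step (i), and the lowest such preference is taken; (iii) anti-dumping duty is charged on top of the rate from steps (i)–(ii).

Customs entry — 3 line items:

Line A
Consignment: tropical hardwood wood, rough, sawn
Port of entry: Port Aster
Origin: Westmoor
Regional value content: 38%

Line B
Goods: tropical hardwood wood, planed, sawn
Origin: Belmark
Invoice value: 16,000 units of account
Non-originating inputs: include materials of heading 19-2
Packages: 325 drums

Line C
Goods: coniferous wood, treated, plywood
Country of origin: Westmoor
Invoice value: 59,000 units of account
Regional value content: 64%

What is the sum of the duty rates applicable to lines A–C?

Line A: tropical hardwood → 19-2; sawn → 19-2-3; rough → 19-2-3-3. Scheduled 2%. Westmoor agreement on 19-2-4-2: 19-2-3-3 not covered. → 2%.
Line B: tropical hardwood → 19-2; sawn → 19-2-3; planed → 19-2-3-2. Scheduled 20%. Belmark agreement on 19-2-3: CTH not met. → 20%.
Line C: coniferous → 19-1; plywood → 19-1-3; treated → 19-1-3-2. Scheduled 8%. quota on 19-1-3 open → in-quota 8%; Westmoor agreement on 19-2-4-2: 19-1-3-2 not covered. → 8%.
Sum: 2% + 20% + 8% = 30%.

30%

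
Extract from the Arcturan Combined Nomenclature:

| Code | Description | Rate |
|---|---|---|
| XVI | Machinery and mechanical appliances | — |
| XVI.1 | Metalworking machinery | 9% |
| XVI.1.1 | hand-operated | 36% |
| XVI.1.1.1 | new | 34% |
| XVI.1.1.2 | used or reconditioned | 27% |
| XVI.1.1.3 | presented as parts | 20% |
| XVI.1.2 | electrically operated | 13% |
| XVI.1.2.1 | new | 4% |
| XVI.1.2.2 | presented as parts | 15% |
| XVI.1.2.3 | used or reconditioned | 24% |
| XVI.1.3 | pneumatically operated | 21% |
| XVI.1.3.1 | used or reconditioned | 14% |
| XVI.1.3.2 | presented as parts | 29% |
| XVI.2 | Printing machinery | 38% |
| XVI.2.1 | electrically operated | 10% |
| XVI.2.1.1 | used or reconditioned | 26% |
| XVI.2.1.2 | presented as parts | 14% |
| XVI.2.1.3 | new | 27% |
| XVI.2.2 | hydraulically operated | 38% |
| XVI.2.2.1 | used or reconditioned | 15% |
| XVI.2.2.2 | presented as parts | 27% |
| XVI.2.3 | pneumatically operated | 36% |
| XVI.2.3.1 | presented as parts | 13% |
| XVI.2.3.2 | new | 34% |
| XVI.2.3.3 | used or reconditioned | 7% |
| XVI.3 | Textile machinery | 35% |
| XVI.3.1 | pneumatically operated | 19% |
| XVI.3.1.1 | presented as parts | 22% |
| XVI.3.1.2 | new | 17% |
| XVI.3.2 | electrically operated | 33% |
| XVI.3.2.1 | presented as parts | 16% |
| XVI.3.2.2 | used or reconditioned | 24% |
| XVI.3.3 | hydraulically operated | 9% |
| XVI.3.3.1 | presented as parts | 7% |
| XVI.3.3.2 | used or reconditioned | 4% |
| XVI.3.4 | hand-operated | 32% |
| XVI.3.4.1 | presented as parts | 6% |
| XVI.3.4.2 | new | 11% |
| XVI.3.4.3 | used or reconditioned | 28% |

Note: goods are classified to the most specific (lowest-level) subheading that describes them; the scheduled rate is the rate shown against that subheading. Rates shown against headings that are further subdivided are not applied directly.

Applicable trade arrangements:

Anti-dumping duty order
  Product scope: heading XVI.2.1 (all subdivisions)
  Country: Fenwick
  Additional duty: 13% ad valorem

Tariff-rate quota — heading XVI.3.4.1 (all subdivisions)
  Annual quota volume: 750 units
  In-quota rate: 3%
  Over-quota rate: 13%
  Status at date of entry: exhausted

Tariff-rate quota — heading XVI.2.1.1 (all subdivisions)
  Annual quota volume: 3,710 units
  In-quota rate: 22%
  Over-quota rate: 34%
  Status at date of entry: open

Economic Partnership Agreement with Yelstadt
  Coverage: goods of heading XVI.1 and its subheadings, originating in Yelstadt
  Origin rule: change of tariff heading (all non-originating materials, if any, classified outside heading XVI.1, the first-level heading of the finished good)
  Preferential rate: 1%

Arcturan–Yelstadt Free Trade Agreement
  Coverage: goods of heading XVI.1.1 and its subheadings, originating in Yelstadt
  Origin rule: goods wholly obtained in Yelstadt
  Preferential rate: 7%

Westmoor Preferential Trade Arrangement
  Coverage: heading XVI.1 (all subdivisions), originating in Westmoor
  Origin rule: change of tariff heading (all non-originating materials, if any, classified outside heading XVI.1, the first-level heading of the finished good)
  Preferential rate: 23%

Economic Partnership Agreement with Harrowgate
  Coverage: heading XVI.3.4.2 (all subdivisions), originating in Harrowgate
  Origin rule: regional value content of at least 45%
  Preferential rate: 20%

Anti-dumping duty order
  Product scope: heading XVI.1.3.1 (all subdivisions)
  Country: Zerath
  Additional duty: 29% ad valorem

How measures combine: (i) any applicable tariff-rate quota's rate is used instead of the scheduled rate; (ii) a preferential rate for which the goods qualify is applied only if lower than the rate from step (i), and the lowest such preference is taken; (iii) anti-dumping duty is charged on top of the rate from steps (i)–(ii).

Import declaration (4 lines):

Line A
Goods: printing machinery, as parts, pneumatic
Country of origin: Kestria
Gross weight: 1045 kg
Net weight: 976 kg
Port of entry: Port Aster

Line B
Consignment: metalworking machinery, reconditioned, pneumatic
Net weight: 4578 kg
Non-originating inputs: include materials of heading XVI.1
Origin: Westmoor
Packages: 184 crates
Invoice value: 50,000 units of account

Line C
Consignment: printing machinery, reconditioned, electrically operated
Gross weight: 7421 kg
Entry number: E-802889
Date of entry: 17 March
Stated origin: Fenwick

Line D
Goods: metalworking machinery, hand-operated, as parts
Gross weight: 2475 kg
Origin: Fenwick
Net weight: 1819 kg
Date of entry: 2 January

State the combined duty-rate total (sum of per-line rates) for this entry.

82%

Line A: printing → XVI.2; pneumatic → XVI.2.3; as parts → XVI.2.3.1. Scheduled 13%. No special measure applies. → 13%.
Line B: metalworking → XVI.1; pneumatic → XVI.1.3; reconditioned → XVI.1.3.1. Scheduled 14%. Westmoor agreement on XVI.1: CTH not met. → 14%.
Line C: printing → XVI.2; electrically operated → XVI.2.1; reconditioned → XVI.2.1.1. Scheduled 26%. quota on XVI.2.1.1 open → in-quota 22%; anti-dumping (Fenwick, XVI.2.1): +13%; total 22% + 13% = 35%. → 35%.
Line D: metalworking → XVI.1; hand-operated → XVI.1.1; as parts → XVI.1.1.3. Scheduled 20%. No special measure applies. → 20%.
Sum: 13% + 14% + 35% + 20% = 82%.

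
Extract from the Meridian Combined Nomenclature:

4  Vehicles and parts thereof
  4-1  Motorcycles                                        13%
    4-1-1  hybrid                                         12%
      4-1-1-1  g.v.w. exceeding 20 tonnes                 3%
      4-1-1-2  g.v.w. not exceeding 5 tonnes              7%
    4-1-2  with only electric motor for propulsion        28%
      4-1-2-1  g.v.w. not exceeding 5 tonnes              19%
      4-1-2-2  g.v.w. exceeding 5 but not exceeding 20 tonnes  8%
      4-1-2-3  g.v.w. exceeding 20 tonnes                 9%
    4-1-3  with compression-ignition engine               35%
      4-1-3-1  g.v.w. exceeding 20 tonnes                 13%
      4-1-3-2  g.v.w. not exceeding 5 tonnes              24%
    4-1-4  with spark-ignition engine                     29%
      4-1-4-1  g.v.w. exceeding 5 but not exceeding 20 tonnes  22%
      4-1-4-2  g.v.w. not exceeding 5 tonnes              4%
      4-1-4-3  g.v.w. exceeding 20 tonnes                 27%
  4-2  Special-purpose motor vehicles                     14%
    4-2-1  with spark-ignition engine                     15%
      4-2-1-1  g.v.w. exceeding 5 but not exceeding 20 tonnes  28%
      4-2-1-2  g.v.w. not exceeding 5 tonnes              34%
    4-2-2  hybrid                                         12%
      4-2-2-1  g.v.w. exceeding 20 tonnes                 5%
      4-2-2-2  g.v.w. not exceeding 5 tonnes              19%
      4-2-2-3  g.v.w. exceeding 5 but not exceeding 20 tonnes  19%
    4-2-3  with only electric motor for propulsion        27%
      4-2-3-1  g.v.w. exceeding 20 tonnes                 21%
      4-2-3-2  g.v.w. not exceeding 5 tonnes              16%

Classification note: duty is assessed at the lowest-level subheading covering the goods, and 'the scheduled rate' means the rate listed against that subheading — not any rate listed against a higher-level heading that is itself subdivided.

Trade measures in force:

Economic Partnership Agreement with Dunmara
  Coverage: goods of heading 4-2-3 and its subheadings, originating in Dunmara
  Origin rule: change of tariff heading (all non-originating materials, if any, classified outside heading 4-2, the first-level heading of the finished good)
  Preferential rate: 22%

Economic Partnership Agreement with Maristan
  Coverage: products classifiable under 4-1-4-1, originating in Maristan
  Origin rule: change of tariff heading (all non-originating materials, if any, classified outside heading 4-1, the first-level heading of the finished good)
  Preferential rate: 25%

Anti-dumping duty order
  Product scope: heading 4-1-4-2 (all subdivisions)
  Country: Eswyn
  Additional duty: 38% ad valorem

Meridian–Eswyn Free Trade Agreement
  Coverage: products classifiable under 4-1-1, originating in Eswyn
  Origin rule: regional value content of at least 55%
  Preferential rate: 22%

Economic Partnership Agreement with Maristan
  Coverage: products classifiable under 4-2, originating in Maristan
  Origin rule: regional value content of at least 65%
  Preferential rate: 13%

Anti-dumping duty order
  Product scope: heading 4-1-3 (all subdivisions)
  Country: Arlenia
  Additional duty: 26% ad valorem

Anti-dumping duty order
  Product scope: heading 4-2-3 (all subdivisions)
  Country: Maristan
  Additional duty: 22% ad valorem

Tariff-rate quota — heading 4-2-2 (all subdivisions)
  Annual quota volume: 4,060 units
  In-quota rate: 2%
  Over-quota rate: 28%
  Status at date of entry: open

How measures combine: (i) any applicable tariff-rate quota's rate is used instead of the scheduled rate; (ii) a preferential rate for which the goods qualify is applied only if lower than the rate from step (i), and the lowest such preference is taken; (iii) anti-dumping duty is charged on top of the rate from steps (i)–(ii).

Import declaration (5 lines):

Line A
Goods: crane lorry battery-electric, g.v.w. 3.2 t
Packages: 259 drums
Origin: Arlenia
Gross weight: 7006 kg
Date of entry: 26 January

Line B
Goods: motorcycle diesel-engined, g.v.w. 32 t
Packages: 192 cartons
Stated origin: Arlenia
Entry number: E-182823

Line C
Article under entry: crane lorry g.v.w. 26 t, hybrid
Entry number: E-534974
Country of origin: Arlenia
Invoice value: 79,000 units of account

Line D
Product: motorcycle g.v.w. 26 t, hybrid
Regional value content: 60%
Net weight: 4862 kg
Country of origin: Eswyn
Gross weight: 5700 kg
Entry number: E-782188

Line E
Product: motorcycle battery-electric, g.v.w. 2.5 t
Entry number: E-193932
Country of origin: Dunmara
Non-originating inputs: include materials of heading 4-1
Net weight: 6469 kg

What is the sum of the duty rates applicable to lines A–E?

79%

Line A: crane lorry → 4-2; battery-electric → 4-2-3; g.v.w. 3.2 t → 4-2-3-2. Scheduled 16%. No special measure applies. → 16%.
Line B: motorcycle → 4-1; diesel-engined → 4-1-3; g.v.w. 32 t → 4-1-3-1. Scheduled 13%. anti-dumping (Arlenia, 4-1-3): +26%; total 13% + 26% = 39%. → 39%.
Line C: crane lorry → 4-2; hybrid → 4-2-2; g.v.w. 26 t → 4-2-2-1. Scheduled 5%. quota on 4-2-2 open → in-quota 2%. → 2%.
Line D: motorcycle → 4-1; hybrid → 4-1-1; g.v.w. 26 t → 4-1-1-1. Scheduled 3%. Eswyn agreement on 4-1-1: RVC ≥ 55% → 22% available; preference 22% not lower than 3% → no reduction. → 3%.
Line E: motorcycle → 4-1; battery-electric → 4-1-2; g.v.w. 2.5 t → 4-1-2-1. Scheduled 19%. Dunmara agreement on 4-2-3: 4-1-2-1 not covered. → 19%.
Sum: 16% + 39% + 2% + 3% + 19% = 79%.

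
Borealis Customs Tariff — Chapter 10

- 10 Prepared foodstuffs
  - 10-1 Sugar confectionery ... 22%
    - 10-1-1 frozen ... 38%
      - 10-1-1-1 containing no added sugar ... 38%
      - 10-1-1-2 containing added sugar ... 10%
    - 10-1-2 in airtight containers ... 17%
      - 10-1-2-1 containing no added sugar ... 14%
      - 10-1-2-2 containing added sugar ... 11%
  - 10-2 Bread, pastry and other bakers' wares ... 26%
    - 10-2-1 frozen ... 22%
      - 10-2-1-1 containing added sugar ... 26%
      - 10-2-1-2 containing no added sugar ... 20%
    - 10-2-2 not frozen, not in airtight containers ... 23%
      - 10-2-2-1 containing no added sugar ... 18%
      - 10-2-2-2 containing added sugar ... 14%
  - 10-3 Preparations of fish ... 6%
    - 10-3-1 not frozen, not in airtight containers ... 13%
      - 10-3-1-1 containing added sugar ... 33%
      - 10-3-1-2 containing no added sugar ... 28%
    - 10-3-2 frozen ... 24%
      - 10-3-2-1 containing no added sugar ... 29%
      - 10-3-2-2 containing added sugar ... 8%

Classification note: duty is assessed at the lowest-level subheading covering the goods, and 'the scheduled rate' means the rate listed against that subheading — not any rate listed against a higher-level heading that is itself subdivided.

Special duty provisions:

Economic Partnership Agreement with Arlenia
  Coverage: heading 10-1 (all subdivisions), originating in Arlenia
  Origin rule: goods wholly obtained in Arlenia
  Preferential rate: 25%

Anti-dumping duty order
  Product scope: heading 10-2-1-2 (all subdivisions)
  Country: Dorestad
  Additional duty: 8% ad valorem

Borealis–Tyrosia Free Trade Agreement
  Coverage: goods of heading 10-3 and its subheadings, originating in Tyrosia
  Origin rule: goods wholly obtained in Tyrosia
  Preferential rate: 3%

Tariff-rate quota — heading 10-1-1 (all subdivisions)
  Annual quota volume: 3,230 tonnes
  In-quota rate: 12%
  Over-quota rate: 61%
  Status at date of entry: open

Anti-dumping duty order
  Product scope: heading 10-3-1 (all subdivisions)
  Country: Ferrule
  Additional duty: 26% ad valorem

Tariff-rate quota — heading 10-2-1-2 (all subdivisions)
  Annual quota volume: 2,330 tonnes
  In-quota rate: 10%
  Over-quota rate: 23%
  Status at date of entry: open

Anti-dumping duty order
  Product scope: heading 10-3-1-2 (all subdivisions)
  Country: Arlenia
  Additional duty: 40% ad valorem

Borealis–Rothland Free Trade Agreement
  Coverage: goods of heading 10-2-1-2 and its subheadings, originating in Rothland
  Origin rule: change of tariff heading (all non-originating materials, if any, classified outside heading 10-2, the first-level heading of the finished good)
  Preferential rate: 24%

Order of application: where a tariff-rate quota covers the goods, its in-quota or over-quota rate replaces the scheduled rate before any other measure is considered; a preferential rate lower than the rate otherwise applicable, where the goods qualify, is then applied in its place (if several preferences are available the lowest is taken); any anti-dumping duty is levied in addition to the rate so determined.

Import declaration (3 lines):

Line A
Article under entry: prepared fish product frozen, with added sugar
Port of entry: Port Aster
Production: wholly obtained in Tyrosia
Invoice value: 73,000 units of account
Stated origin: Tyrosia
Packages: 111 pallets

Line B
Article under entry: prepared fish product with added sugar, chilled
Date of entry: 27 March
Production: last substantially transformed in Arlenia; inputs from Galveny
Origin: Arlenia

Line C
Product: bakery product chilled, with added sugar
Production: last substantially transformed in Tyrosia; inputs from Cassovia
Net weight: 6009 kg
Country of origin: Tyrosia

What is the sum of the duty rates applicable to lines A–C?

Line A: prepared fish product → 10-3; frozen → 10-3-2; with added sugar → 10-3-2-2. Scheduled 8%. Tyrosia agreement on 10-3: wholly obtained → 3% available; preferential 3%. → 3%.
Line B: prepared fish product → 10-3; chilled → 10-3-1; with added sugar → 10-3-1-1. Scheduled 33%. Arlenia agreement on 10-1: 10-3-1-1 not covered. → 33%.
Line C: bakery product → 10-2; chilled → 10-2-2; with added sugar → 10-2-2-2. Scheduled 14%. Tyrosia agreement on 10-3: 10-2-2-2 not covered. → 14%.
Sum: 3% + 33% + 14% = 50%.

50%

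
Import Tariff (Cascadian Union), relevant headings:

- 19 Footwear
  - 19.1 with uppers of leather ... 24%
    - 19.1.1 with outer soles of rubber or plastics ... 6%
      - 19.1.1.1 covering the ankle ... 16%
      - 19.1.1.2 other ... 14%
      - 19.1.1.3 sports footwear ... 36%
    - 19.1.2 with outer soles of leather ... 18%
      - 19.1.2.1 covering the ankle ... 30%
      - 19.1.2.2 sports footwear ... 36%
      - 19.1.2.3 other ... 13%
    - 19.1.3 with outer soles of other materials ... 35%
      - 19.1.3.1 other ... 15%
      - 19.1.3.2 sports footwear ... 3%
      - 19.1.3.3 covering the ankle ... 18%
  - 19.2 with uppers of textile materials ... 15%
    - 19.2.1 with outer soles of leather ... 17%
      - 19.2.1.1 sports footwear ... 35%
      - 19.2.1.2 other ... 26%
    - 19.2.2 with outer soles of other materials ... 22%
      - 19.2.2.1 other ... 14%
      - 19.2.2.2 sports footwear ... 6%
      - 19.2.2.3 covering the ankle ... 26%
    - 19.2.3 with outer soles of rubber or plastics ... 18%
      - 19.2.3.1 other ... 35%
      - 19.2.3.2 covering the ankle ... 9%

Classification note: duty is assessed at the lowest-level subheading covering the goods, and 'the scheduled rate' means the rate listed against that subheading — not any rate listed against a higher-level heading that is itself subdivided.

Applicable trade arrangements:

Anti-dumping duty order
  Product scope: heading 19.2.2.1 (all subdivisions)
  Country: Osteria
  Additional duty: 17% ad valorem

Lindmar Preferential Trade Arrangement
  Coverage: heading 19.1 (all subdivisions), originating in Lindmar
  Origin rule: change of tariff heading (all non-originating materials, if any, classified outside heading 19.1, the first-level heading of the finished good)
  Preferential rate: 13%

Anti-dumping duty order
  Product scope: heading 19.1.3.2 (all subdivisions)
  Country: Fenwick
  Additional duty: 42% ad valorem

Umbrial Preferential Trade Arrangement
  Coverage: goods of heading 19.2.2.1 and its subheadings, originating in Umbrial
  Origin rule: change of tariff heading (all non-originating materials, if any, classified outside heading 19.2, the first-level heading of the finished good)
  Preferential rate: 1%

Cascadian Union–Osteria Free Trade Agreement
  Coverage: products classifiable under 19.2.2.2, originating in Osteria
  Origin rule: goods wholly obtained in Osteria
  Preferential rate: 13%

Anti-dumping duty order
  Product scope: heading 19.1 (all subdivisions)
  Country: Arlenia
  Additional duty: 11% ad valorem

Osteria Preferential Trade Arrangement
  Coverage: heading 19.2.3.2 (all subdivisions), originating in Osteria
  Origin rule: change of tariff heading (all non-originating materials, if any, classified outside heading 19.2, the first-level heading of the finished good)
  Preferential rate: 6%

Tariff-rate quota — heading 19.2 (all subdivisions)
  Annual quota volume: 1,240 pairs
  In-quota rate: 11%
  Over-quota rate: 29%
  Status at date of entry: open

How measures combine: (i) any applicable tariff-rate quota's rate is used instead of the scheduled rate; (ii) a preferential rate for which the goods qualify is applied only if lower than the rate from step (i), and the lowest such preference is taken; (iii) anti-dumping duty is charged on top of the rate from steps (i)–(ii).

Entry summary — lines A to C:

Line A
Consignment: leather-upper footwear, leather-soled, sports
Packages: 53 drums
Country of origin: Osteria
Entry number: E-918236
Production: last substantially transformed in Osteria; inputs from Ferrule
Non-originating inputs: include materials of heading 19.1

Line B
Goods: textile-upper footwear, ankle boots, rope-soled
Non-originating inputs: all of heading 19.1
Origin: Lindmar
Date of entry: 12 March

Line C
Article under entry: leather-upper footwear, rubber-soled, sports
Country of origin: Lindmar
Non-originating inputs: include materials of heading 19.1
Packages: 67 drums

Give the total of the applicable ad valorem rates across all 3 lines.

83%

Line A: leather-upper → 19.1; leather-soled → 19.1.2; sports → 19.1.2.2. Scheduled 36%. Osteria agreement on 19.2.2.2: 19.1.2.2 not covered; Osteria agreement on 19.2.3.2: 19.1.2.2 not covered. → 36%.
Line B: textile-upper → 19.2; rope-soled → 19.2.2; ankle boots → 19.2.2.3. Scheduled 26%. quota on 19.2 open → in-quota 11%; Lindmar agreement on 19.1: 19.2.2.3 not covered. → 11%.
Line C: leather-upper → 19.1; rubber-soled → 19.1.1; sports → 19.1.1.3. Scheduled 36%. Lindmar agreement on 19.1: CTH not met. → 36%.
Sum: 36% + 11% + 36% = 83%.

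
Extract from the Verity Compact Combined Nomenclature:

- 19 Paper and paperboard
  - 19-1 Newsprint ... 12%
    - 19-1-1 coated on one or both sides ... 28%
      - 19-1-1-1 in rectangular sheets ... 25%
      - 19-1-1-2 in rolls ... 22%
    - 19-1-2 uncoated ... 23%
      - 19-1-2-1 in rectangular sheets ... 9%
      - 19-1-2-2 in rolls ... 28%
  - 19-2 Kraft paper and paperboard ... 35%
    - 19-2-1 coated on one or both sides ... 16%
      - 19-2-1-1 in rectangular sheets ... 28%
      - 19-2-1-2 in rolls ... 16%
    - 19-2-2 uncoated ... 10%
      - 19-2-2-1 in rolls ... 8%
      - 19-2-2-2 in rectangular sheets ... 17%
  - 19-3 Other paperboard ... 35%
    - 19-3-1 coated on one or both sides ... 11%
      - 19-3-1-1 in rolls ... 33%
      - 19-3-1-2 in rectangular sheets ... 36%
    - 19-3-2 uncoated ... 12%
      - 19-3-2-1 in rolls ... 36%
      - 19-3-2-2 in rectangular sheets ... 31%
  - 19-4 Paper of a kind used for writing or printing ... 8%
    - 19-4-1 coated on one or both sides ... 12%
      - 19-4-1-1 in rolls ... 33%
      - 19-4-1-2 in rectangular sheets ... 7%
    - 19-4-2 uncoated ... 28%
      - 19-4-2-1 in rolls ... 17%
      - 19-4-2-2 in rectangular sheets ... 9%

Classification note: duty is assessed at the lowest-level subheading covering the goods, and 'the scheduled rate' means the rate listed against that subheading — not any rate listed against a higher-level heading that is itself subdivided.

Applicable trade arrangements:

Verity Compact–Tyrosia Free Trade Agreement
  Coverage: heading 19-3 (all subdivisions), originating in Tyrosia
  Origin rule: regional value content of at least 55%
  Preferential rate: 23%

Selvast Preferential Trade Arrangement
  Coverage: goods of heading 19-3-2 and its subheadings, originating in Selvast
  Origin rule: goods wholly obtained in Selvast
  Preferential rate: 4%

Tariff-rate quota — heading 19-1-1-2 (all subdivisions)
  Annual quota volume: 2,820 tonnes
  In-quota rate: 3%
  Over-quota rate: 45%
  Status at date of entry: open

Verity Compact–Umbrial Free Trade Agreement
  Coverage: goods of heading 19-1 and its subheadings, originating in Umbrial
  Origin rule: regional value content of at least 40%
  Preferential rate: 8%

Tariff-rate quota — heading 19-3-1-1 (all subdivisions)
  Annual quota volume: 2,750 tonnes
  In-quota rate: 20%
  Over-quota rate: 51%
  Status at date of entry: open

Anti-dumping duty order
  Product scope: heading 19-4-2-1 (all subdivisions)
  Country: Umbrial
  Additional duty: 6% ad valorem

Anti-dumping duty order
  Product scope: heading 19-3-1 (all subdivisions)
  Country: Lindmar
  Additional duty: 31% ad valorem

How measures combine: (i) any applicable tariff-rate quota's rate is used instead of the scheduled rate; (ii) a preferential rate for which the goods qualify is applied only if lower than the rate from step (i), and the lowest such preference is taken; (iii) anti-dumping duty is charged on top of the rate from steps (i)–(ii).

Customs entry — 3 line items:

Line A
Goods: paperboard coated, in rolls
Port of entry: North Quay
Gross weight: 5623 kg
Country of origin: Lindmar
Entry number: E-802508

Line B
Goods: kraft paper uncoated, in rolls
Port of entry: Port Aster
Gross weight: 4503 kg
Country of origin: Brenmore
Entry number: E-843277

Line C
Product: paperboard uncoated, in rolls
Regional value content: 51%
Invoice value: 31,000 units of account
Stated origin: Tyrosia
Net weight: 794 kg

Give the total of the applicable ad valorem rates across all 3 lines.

Line A: paperboard → 19-3; coated → 19-3-1; in rolls → 19-3-1-1. Scheduled 33%. quota on 19-3-1-1 open → in-quota 20%; anti-dumping (Lindmar, 19-3-1): +31%; total 20% + 31% = 51%. → 51%.
Line B: kraft paper → 19-2; uncoated → 19-2-2; in rolls → 19-2-2-1. Scheduled 8%. No special measure applies. → 8%.
Line C: paperboard → 19-3; uncoated → 19-3-2; in rolls → 19-3-2-1. Scheduled 36%. Tyrosia agreement on 19-3: RVC < 55%. → 36%.
Sum: 51% + 8% + 36% = 95%.

95%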